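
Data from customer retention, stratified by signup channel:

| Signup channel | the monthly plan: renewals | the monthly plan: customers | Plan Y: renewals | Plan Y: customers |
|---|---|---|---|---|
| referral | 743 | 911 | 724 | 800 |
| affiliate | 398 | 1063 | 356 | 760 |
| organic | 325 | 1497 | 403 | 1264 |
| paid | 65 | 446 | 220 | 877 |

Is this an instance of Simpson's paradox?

Referral: the monthly plan 743/911 = 81.6%, Plan Y 724/800 = 90.5% → Plan Y
Affiliate: the monthly plan 398/1063 = 37.4%, Plan Y 356/760 = 46.8% → Plan Y
Organic: the monthly plan 325/1497 = 21.7%, Plan Y 403/1264 = 31.9% → Plan Y
Paid: the monthly plan 65/446 = 14.6%, Plan Y 220/877 = 25.1% → Plan Y
Overall: the monthly plan 1531/3917 = 39.1%, Plan Y 1703/3701 = 46.0% → Plan Y
Plan Y wins overall and in every signup group — no reversal.

No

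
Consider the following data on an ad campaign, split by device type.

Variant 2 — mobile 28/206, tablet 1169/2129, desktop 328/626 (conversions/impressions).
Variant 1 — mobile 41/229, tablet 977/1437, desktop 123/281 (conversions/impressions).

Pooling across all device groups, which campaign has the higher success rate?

Variant 1

Mobile: Variant 2 28/206 = 13.6%, Variant 1 41/229 = 17.9% → Variant 1
Tablet: Variant 2 1169/2129 = 54.9%, Variant 1 977/1437 = 68.0% → Variant 1
Desktop: Variant 2 328/626 = 52.4%, Variant 1 123/281 = 43.8% → Variant 2
Overall: Variant 2 1525/2961 = 51.5%, Variant 1 1141/1947 = 58.6% → Variant 1
(Neither sweeps every device group, but Variant 1 has the higher pooled rate.)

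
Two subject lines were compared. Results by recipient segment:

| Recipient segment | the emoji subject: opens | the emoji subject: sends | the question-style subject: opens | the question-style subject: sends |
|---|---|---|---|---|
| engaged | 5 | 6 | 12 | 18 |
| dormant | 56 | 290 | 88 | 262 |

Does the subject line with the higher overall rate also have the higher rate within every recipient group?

Engaged: the emoji subject 5/6 = 83.3%, the question-style subject 12/18 = 66.7% → the emoji subject
Dormant: the emoji subject 56/290 = 19.3%, the question-style subject 88/262 = 33.6% → the question-style subject
Overall: the emoji subject 61/296 = 20.6%, the question-style subject 100/280 = 35.7% → the question-style subject
Neither sweeps: the emoji subject wins 1 of 2 groups, the question-style subject wins 1. The question-style subject wins overall but not every group — no Simpson reversal.

No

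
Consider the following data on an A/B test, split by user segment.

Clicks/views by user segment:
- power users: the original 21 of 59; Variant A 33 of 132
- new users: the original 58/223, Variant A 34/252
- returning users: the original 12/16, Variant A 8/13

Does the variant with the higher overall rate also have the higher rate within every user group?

Yes

Power users: the original 21/59 = 35.6%, Variant A 33/132 = 25.0% → the original
New users: the original 58/223 = 26.0%, Variant A 34/252 = 13.5% → the original
Returning users: the original 12/16 = 75.0%, Variant A 8/13 = 61.5% → the original
Overall: the original 91/298 = 30.5%, Variant A 75/397 = 18.9% → the original
The original wins overall and in every user group — no reversal.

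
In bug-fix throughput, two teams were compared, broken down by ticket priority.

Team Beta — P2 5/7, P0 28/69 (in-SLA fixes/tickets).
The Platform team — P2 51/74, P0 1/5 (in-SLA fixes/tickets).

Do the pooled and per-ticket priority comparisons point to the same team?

P2: Team Beta 5/7 = 71.4%, the Platform team 51/74 = 68.9% → Team Beta
P0: Team Beta 28/69 = 40.6%, the Platform team 1/5 = 20.0% → Team Beta
Overall: Team Beta 33/76 = 43.4%, the Platform team 52/79 = 65.8% → the Platform team
Team Beta wins each ticket group but the Platform team wins overall — the comparison reverses. Team Beta's tickets skew toward P0, which has a lower base rate.

No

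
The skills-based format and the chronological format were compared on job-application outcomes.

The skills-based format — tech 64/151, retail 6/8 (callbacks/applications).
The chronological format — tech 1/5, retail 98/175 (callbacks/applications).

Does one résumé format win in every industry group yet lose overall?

Tech: the skills-based format 64/151 = 42.4%, the chronological format 1/5 = 20.0% → the skills-based format
Retail: the skills-based format 6/8 = 75.0%, the chronological format 98/175 = 56.0% → the skills-based format
Overall: the skills-based format 70/159 = 44.0%, the chronological format 99/180 = 55.0% → the chronological format
The skills-based format wins each industry group but the chronological format wins overall — the comparison reverses. The skills-based format's applications skew toward tech, which has a lower base rate.

Yes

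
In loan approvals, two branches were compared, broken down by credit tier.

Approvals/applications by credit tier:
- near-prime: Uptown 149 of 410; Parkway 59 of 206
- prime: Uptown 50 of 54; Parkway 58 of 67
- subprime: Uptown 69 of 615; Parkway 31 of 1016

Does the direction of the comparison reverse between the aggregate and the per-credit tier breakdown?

Near-prime: Uptown 149/410 = 36.3%, Parkway 59/206 = 28.6% → Uptown
Prime: Uptown 50/54 = 92.6%, Parkway 58/67 = 86.6% → Uptown
Subprime: Uptown 69/615 = 11.2%, Parkway 31/1016 = 3.1% → Uptown
Overall: Uptown 268/1079 = 24.8%, Parkway 148/1289 = 11.5% → Uptown
Uptown wins overall and in every credit group — no reversal.

No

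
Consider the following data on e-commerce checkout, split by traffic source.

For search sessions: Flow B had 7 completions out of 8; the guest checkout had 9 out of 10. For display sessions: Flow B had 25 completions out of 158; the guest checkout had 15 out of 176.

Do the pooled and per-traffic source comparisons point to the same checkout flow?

No

Search: Flow B 7/8 = 87.5%, the guest checkout 9/10 = 90.0% → the guest checkout
Display: Flow B 25/158 = 15.8%, the guest checkout 15/176 = 8.5% → Flow B
Overall: Flow B 32/166 = 19.3%, the guest checkout 24/186 = 12.9% → Flow B
Neither sweeps: Flow B wins 1 of 2 groups, the guest checkout wins 1. Flow B wins overall but not every group — no Simpson reversal.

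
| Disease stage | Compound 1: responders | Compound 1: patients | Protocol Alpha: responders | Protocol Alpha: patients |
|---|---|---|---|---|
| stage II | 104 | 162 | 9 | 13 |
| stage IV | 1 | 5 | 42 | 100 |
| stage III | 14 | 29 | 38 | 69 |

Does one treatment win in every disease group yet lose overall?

Stage II: Compound 1 104/162 = 64.2%, Protocol Alpha 9/13 = 69.2% → Protocol Alpha
Stage IV: Compound 1 1/5 = 20.0%, Protocol Alpha 42/100 = 42.0% → Protocol Alpha
Stage III: Compound 1 14/29 = 48.3%, Protocol Alpha 38/69 = 55.1% → Protocol Alpha
Overall: Compound 1 119/196 = 60.7%, Protocol Alpha 89/182 = 48.9% → Compound 1
Protocol Alpha wins each disease group but Compound 1 wins overall — the comparison reverses. Protocol Alpha's patients skew toward stage IV, which has a lower base rate.

Yes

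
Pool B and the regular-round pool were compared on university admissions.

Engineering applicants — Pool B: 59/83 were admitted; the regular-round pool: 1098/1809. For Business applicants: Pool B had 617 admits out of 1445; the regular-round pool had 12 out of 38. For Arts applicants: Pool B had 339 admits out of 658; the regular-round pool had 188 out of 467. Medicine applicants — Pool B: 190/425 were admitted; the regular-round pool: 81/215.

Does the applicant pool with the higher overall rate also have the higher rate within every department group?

Engineering: Pool B 59/83 = 71.1%, the regular-round pool 1098/1809 = 60.7% → Pool B
Business: Pool B 617/1445 = 42.7%, the regular-round pool 12/38 = 31.6% → Pool B
Arts: Pool B 339/658 = 51.5%, the regular-round pool 188/467 = 40.3% → Pool B
Medicine: Pool B 190/425 = 44.7%, the regular-round pool 81/215 = 37.7% → Pool B
Overall: Pool B 1205/2611 = 46.2%, the regular-round pool 1379/2529 = 54.5% → the regular-round pool
Pool B wins each department group but the regular-round pool wins overall — the comparison reverses. Pool B's applicants skew toward Business, which has a lower base rate.

No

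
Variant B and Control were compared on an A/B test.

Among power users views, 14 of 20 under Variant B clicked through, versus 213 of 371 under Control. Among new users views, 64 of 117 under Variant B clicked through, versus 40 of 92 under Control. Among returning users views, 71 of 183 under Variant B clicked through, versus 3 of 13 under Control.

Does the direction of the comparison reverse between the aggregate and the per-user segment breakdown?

Power users: Variant B 14/20 = 70.0%, Control 213/371 = 57.4% → Variant B
New users: Variant B 64/117 = 54.7%, Control 40/92 = 43.5% → Variant B
Returning users: Variant B 71/183 = 38.8%, Control 3/13 = 23.1% → Variant B
Overall: Variant B 149/320 = 46.6%, Control 256/476 = 53.8% → Control
Variant B wins each user group but Control wins overall — the comparison reverses. Variant B's views skew toward returning users, which has a lower base rate.

Yes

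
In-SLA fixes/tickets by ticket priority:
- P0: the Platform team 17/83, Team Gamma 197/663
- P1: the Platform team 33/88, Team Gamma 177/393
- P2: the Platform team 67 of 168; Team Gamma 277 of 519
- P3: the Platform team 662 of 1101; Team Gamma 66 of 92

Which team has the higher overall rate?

P0: the Platform team 17/83 = 20.5%, Team Gamma 197/663 = 29.7% → Team Gamma
P1: the Platform team 33/88 = 37.5%, Team Gamma 177/393 = 45.0% → Team Gamma
P2: the Platform team 67/168 = 39.9%, Team Gamma 277/519 = 53.4% → Team Gamma
P3: the Platform team 662/1101 = 60.1%, Team Gamma 66/92 = 71.7% → Team Gamma
Overall: the Platform team 779/1440 = 54.1%, Team Gamma 717/1667 = 43.0% → the Platform team
(Team Gamma wins every ticket group but the Platform team wins overall — Team Gamma's tickets skew toward the low-rate P0 group.)

the Platform team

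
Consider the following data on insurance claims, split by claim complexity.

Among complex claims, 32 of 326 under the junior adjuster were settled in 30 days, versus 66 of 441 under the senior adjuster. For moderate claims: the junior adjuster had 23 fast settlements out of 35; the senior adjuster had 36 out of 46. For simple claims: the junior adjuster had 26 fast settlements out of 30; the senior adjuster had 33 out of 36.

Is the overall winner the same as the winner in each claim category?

Complex: the junior adjuster 32/326 = 9.8%, the senior adjuster 66/441 = 15.0% → the senior adjuster
Moderate: the junior adjuster 23/35 = 65.7%, the senior adjuster 36/46 = 78.3% → the senior adjuster
Simple: the junior adjuster 26/30 = 86.7%, the senior adjuster 33/36 = 91.7% → the senior adjuster
Overall: the junior adjuster 81/391 = 20.7%, the senior adjuster 135/523 = 25.8% → the senior adjuster
The senior adjuster wins overall and in every claim group — no reversal.

Yes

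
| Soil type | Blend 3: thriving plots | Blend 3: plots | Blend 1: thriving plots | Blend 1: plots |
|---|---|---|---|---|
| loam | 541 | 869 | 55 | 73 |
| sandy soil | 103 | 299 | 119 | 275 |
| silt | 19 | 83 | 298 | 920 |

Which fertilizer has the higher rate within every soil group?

Blend 1

Loam: Blend 3 541/869 = 62.3%, Blend 1 55/73 = 75.3% → Blend 1
Sandy soil: Blend 3 103/299 = 34.4%, Blend 1 119/275 = 43.3% → Blend 1
Silt: Blend 3 19/83 = 22.9%, Blend 1 298/920 = 32.4% → Blend 1
Blend 1 has the higher rate in all 3 groups.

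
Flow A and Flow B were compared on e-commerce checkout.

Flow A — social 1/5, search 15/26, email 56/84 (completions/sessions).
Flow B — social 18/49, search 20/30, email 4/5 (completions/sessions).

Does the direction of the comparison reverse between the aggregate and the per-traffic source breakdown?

Yes

Social: Flow A 1/5 = 20.0%, Flow B 18/49 = 36.7% → Flow B
Search: Flow A 15/26 = 57.7%, Flow B 20/30 = 66.7% → Flow B
Email: Flow A 56/84 = 66.7%, Flow B 4/5 = 80.0% → Flow B
Overall: Flow A 72/115 = 62.6%, Flow B 42/84 = 50.0% → Flow A
Flow B wins each traffic group but Flow A wins overall — the comparison reverses. Flow B's sessions skew toward social, which has a lower base rate.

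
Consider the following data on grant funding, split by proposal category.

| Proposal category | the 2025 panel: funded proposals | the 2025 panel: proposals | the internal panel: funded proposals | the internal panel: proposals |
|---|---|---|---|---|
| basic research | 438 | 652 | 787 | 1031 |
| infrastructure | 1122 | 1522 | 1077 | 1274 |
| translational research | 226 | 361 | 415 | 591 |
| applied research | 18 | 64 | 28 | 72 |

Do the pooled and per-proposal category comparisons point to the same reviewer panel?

Basic research: the 2025 panel 438/652 = 67.2%, the internal panel 787/1031 = 76.3% → the internal panel
Infrastructure: the 2025 panel 1122/1522 = 73.7%, the internal panel 1077/1274 = 84.5% → the internal panel
Translational research: the 2025 panel 226/361 = 62.6%, the internal panel 415/591 = 70.2% → the internal panel
Applied research: the 2025 panel 18/64 = 28.1%, the internal panel 28/72 = 38.9% → the internal panel
Overall: the 2025 panel 1804/2599 = 69.4%, the internal panel 2307/2968 = 77.7% → the internal panel
The internal panel wins overall and in every proposal group — no reversal.

Yes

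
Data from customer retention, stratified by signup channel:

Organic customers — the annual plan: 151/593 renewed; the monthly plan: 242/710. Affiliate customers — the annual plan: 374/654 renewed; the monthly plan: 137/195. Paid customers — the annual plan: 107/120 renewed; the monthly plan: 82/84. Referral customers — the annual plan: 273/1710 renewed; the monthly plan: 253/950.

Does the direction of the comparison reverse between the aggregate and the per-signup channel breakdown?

No

Organic: the annual plan 151/593 = 25.5%, the monthly plan 242/710 = 34.1% → the monthly plan
Affiliate: the annual plan 374/654 = 57.2%, the monthly plan 137/195 = 70.3% → the monthly plan
Paid: the annual plan 107/120 = 89.2%, the monthly plan 82/84 = 97.6% → the monthly plan
Referral: the annual plan 273/1710 = 16.0%, the monthly plan 253/950 = 26.6% → the monthly plan
Overall: the annual plan 905/3077 = 29.4%, the monthly plan 714/1939 = 36.8% → the monthly plan
The monthly plan wins overall and in every signup group — no reversal.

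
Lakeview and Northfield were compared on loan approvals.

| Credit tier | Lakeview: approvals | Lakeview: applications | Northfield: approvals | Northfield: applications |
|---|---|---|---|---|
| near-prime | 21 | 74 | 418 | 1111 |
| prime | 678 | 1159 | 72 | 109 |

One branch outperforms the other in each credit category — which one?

Near-prime: Lakeview 21/74 = 28.4%, Northfield 418/1111 = 37.6% → Northfield
Prime: Lakeview 678/1159 = 58.5%, Northfield 72/109 = 66.1% → Northfield
Northfield has the higher rate in both groups.

Northfield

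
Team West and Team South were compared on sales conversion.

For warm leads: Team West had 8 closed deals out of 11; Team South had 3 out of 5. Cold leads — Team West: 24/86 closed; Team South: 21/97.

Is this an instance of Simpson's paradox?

Warm: Team West 8/11 = 72.7%, Team South 3/5 = 60.0% → Team West
Cold: Team West 24/86 = 27.9%, Team South 21/97 = 21.6% → Team West
Overall: Team West 32/97 = 33.0%, Team South 24/102 = 23.5% → Team West
Team West wins overall and in every lead group — no reversal.

No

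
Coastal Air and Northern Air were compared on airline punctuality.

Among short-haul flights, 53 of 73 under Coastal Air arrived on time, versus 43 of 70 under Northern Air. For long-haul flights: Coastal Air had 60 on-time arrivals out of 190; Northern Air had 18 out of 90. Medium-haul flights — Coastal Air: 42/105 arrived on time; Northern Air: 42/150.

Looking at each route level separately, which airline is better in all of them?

Short-haul: Coastal Air 53/73 = 72.6%, Northern Air 43/70 = 61.4% → Coastal Air
Long-haul: Coastal Air 60/190 = 31.6%, Northern Air 18/90 = 20.0% → Coastal Air
Medium-haul: Coastal Air 42/105 = 40.0%, Northern Air 42/150 = 28.0% → Coastal Air
Coastal Air has the higher rate in all 3 groups.

Coastal Air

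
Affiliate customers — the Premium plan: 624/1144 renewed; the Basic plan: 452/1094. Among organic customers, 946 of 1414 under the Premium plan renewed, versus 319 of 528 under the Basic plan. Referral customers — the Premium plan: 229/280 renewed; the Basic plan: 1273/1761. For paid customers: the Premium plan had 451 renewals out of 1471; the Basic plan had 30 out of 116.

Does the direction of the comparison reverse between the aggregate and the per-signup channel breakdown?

Yes

Affiliate: the Premium plan 624/1144 = 54.5%, the Basic plan 452/1094 = 41.3% → the Premium plan
Organic: the Premium plan 946/1414 = 66.9%, the Basic plan 319/528 = 60.4% → the Premium plan
Referral: the Premium plan 229/280 = 81.8%, the Basic plan 1273/1761 = 72.3% → the Premium plan
Paid: the Premium plan 451/1471 = 30.7%, the Basic plan 30/116 = 25.9% → the Premium plan
Overall: the Premium plan 2250/4309 = 52.2%, the Basic plan 2074/3499 = 59.3% → the Basic plan
The Premium plan wins each signup group but the Basic plan wins overall — the comparison reverses. The Premium plan's customers skew toward paid, which has a lower base rate.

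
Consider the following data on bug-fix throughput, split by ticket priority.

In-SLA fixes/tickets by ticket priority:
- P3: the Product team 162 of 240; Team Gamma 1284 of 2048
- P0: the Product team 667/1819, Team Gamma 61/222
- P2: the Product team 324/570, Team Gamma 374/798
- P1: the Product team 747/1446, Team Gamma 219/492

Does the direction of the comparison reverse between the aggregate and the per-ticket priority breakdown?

Yes

P3: the Product team 162/240 = 67.5%, Team Gamma 1284/2048 = 62.7% → the Product team
P0: the Product team 667/1819 = 36.7%, Team Gamma 61/222 = 27.5% → the Product team
P2: the Product team 324/570 = 56.8%, Team Gamma 374/798 = 46.9% → the Product team
P1: the Product team 747/1446 = 51.7%, Team Gamma 219/492 = 44.5% → the Product team
Overall: the Product team 1900/4075 = 46.6%, Team Gamma 1938/3560 = 54.4% → Team Gamma
The Product team wins each ticket group but Team Gamma wins overall — the comparison reverses. The Product team's tickets skew toward P0, which has a lower base rate.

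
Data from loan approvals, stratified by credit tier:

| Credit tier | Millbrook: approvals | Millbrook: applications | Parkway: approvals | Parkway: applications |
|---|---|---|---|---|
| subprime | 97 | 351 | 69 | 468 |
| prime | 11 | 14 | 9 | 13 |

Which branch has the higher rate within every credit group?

Millbrook

Subprime: Millbrook 97/351 = 27.6%, Parkway 69/468 = 14.7% → Millbrook
Prime: Millbrook 11/14 = 78.6%, Parkway 9/13 = 69.2% → Millbrook
Millbrook has the higher rate in both groups.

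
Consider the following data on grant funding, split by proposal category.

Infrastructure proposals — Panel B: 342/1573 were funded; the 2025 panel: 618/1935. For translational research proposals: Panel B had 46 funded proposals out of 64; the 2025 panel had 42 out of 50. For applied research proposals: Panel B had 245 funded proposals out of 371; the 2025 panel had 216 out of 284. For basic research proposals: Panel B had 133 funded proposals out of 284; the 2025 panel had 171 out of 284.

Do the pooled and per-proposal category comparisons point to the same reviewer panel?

Yes

Infrastructure: Panel B 342/1573 = 21.7%, the 2025 panel 618/1935 = 31.9% → the 2025 panel
Translational research: Panel B 46/64 = 71.9%, the 2025 panel 42/50 = 84.0% → the 2025 panel
Applied research: Panel B 245/371 = 66.0%, the 2025 panel 216/284 = 76.1% → the 2025 panel
Basic research: Panel B 133/284 = 46.8%, the 2025 panel 171/284 = 60.2% → the 2025 panel
Overall: Panel B 766/2292 = 33.4%, the 2025 panel 1047/2553 = 41.0% → the 2025 panel
The 2025 panel wins overall and in every proposal group — no reversal.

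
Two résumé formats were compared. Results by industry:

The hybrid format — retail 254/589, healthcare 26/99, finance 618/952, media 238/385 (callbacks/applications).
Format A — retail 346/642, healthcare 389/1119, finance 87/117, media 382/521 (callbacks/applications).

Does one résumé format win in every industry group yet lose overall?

Yes

Retail: the hybrid format 254/589 = 43.1%, Format A 346/642 = 53.9% → Format A
Healthcare: the hybrid format 26/99 = 26.3%, Format A 389/1119 = 34.8% → Format A
Finance: the hybrid format 618/952 = 64.9%, Format A 87/117 = 74.4% → Format A
Media: the hybrid format 238/385 = 61.8%, Format A 382/521 = 73.3% → Format A
Overall: the hybrid format 1136/2025 = 56.1%, Format A 1204/2399 = 50.2% → the hybrid format
Format A wins each industry group but the hybrid format wins overall — the comparison reverses. Format A's applications skew toward healthcare, which has a lower base rate.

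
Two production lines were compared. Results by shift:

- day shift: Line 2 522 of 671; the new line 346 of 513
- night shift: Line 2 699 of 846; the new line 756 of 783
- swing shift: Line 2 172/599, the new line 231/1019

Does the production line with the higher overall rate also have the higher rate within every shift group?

No

Day shift: Line 2 522/671 = 77.8%, the new line 346/513 = 67.4% → Line 2
Night shift: Line 2 699/846 = 82.6%, the new line 756/783 = 96.6% → the new line
Swing shift: Line 2 172/599 = 28.7%, the new line 231/1019 = 22.7% → Line 2
Overall: Line 2 1393/2116 = 65.8%, the new line 1333/2315 = 57.6% → Line 2
Neither sweeps: Line 2 wins 2 of 3 groups, the new line wins 1. Line 2 wins overall but not every group — no Simpson reversal.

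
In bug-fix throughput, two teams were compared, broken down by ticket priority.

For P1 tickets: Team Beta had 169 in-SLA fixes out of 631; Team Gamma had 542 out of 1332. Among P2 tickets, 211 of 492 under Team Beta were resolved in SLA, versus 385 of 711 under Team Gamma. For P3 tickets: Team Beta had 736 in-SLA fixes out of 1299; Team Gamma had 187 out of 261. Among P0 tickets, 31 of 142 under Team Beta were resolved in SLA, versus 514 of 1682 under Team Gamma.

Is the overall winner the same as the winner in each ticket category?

P1: Team Beta 169/631 = 26.8%, Team Gamma 542/1332 = 40.7% → Team Gamma
P2: Team Beta 211/492 = 42.9%, Team Gamma 385/711 = 54.1% → Team Gamma
P3: Team Beta 736/1299 = 56.7%, Team Gamma 187/261 = 71.6% → Team Gamma
P0: Team Beta 31/142 = 21.8%, Team Gamma 514/1682 = 30.6% → Team Gamma
Overall: Team Beta 1147/2564 = 44.7%, Team Gamma 1628/3986 = 40.8% → Team Beta
Team Gamma wins each ticket group but Team Beta wins overall — the comparison reverses. Team Gamma's tickets skew toward P0, which has a lower base rate.

No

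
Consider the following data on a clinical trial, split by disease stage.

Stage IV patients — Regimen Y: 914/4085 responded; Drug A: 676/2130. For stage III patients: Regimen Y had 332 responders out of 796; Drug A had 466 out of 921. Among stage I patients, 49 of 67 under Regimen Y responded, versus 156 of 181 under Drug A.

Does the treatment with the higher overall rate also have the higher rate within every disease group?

Yes

Stage IV: Regimen Y 914/4085 = 22.4%, Drug A 676/2130 = 31.7% → Drug A
Stage III: Regimen Y 332/796 = 41.7%, Drug A 466/921 = 50.6% → Drug A
Stage I: Regimen Y 49/67 = 73.1%, Drug A 156/181 = 86.2% → Drug A
Overall: Regimen Y 1295/4948 = 26.2%, Drug A 1298/3232 = 40.2% → Drug A
Drug A wins overall and in every disease group — no reversal.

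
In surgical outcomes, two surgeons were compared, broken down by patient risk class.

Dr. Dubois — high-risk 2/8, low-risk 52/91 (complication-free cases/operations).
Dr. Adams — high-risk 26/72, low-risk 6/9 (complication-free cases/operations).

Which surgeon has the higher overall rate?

High-risk: Dr. Dubois 2/8 = 25.0%, Dr. Adams 26/72 = 36.1% → Dr. Adams
Low-risk: Dr. Dubois 52/91 = 57.1%, Dr. Adams 6/9 = 66.7% → Dr. Adams
Overall: Dr. Dubois 54/99 = 54.5%, Dr. Adams 32/81 = 39.5% → Dr. Dubois
(Dr. Adams wins every patient risk group but Dr. Dubois wins overall — Dr. Adams's operations skew toward the low-rate high-risk group.)

Dr. Dubois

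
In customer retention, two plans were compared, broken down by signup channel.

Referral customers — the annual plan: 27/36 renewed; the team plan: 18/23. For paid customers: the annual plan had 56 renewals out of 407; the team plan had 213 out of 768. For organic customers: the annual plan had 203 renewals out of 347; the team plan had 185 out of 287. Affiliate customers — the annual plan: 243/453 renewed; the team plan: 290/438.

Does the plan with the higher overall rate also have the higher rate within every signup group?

Yes

Referral: the annual plan 27/36 = 75.0%, the team plan 18/23 = 78.3% → the team plan
Paid: the annual plan 56/407 = 13.8%, the team plan 213/768 = 27.7% → the team plan
Organic: the annual plan 203/347 = 58.5%, the team plan 185/287 = 64.5% → the team plan
Affiliate: the annual plan 243/453 = 53.6%, the team plan 290/438 = 66.2% → the team plan
Overall: the annual plan 529/1243 = 42.6%, the team plan 706/1516 = 46.6% → the team plan
The team plan wins overall and in every signup group — no reversal.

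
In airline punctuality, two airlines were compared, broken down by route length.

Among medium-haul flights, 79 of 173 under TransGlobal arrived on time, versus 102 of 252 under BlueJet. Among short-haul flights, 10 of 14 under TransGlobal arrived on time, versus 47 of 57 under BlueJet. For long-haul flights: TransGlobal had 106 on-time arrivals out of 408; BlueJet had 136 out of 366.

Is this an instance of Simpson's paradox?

No

Medium-haul: TransGlobal 79/173 = 45.7%, BlueJet 102/252 = 40.5% → TransGlobal
Short-haul: TransGlobal 10/14 = 71.4%, BlueJet 47/57 = 82.5% → BlueJet
Long-haul: TransGlobal 106/408 = 26.0%, BlueJet 136/366 = 37.2% → BlueJet
Overall: TransGlobal 195/595 = 32.8%, BlueJet 285/675 = 42.2% → BlueJet
Neither sweeps: TransGlobal wins 1 of 3 groups, BlueJet wins 2. BlueJet wins overall but not every group — no Simpson reversal.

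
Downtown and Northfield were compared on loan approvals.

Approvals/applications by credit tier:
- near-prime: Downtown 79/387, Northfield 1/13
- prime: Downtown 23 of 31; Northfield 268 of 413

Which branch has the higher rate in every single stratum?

Near-prime: Downtown 79/387 = 20.4%, Northfield 1/13 = 7.7% → Downtown
Prime: Downtown 23/31 = 74.2%, Northfield 268/413 = 64.9% → Downtown
Downtown has the higher rate in both groups.

Downtown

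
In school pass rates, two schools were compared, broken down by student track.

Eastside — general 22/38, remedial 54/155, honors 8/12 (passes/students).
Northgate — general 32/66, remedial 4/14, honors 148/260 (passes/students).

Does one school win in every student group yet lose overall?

General: Eastside 22/38 = 57.9%, Northgate 32/66 = 48.5% → Eastside
Remedial: Eastside 54/155 = 34.8%, Northgate 4/14 = 28.6% → Eastside
Honors: Eastside 8/12 = 66.7%, Northgate 148/260 = 56.9% → Eastside
Overall: Eastside 84/205 = 41.0%, Northgate 184/340 = 54.1% → Northgate
Eastside wins each student group but Northgate wins overall — the comparison reverses. Eastside's students skew toward remedial, which has a lower base rate.

Yes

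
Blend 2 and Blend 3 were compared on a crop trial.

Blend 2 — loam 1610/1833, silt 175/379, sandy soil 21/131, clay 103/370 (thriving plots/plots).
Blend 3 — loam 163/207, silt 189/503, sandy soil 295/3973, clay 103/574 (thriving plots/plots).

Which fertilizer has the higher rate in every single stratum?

Blend 2

Loam: Blend 2 1610/1833 = 87.8%, Blend 3 163/207 = 78.7% → Blend 2
Silt: Blend 2 175/379 = 46.2%, Blend 3 189/503 = 37.6% → Blend 2
Sandy soil: Blend 2 21/131 = 16.0%, Blend 3 295/3973 = 7.4% → Blend 2
Clay: Blend 2 103/370 = 27.8%, Blend 3 103/574 = 17.9% → Blend 2
Blend 2 has the higher rate in all 4 groups.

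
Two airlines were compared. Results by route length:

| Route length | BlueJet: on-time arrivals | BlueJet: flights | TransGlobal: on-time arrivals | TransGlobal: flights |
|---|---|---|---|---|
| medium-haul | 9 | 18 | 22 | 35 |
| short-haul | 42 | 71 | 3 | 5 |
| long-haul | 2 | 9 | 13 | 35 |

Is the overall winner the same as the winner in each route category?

No

Medium-haul: BlueJet 9/18 = 50.0%, TransGlobal 22/35 = 62.9% → TransGlobal
Short-haul: BlueJet 42/71 = 59.2%, TransGlobal 3/5 = 60.0% → TransGlobal
Long-haul: BlueJet 2/9 = 22.2%, TransGlobal 13/35 = 37.1% → TransGlobal
Overall: BlueJet 53/98 = 54.1%, TransGlobal 38/75 = 50.7% → BlueJet
TransGlobal wins each route group but BlueJet wins overall — the comparison reverses. TransGlobal's flights skew toward long-haul, which has a lower base rate.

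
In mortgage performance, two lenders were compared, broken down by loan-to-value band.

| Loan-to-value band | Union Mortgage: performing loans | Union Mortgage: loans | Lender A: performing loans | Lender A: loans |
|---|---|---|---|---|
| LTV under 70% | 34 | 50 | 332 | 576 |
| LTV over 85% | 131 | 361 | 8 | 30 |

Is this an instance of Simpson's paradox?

LTV under 70%: Union Mortgage 34/50 = 68.0%, Lender A 332/576 = 57.6% → Union Mortgage
LTV over 85%: Union Mortgage 131/361 = 36.3%, Lender A 8/30 = 26.7% → Union Mortgage
Overall: Union Mortgage 165/411 = 40.1%, Lender A 340/606 = 56.1% → Lender A
Union Mortgage wins each loan-to-value group but Lender A wins overall — the comparison reverses. Union Mortgage's loans skew toward LTV over 85%, which has a lower base rate.

Yes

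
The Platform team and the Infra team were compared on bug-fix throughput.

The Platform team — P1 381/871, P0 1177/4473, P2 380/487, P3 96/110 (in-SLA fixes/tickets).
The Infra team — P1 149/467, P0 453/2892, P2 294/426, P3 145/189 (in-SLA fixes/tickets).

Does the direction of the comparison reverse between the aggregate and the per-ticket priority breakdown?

P1: the Platform team 381/871 = 43.7%, the Infra team 149/467 = 31.9% → the Platform team
P0: the Platform team 1177/4473 = 26.3%, the Infra team 453/2892 = 15.7% → the Platform team
P2: the Platform team 380/487 = 78.0%, the Infra team 294/426 = 69.0% → the Platform team
P3: the Platform team 96/110 = 87.3%, the Infra team 145/189 = 76.7% → the Platform team
Overall: the Platform team 2034/5941 = 34.2%, the Infra team 1041/3974 = 26.2% → the Platform team
The Platform team wins overall and in every ticket group — no reversal.

No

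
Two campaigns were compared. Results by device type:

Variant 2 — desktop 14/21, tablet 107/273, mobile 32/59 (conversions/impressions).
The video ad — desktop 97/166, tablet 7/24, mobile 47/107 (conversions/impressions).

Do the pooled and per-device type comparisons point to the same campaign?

Desktop: Variant 2 14/21 = 66.7%, the video ad 97/166 = 58.4% → Variant 2
Tablet: Variant 2 107/273 = 39.2%, the video ad 7/24 = 29.2% → Variant 2
Mobile: Variant 2 32/59 = 54.2%, the video ad 47/107 = 43.9% → Variant 2
Overall: Variant 2 153/353 = 43.3%, the video ad 151/297 = 50.8% → the video ad
Variant 2 wins each device group but the video ad wins overall — the comparison reverses. Variant 2's impressions skew toward tablet, which has a lower base rate.

No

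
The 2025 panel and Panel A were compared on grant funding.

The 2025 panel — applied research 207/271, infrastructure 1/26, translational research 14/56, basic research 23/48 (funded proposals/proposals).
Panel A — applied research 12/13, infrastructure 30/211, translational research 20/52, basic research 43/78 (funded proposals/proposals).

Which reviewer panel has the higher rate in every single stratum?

Applied research: the 2025 panel 207/271 = 76.4%, Panel A 12/13 = 92.3% → Panel A
Infrastructure: the 2025 panel 1/26 = 3.8%, Panel A 30/211 = 14.2% → Panel A
Translational research: the 2025 panel 14/56 = 25.0%, Panel A 20/52 = 38.5% → Panel A
Basic research: the 2025 panel 23/48 = 47.9%, Panel A 43/78 = 55.1% → Panel A
Panel A has the higher rate in all 4 groups.

Panel A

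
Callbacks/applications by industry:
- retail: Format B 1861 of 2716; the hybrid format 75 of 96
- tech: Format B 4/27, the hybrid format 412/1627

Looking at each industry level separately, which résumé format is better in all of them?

Retail: Format B 1861/2716 = 68.5%, the hybrid format 75/96 = 78.1% → the hybrid format
Tech: Format B 4/27 = 14.8%, the hybrid format 412/1627 = 25.3% → the hybrid format
The hybrid format has the higher rate in both groups.

the hybrid format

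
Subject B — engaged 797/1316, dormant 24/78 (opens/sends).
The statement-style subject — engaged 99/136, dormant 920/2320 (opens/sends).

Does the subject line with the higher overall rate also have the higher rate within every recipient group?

No

Engaged: Subject B 797/1316 = 60.6%, the statement-style subject 99/136 = 72.8% → the statement-style subject
Dormant: Subject B 24/78 = 30.8%, the statement-style subject 920/2320 = 39.7% → the statement-style subject
Overall: Subject B 821/1394 = 58.9%, the statement-style subject 1019/2456 = 41.5% → Subject B
The statement-style subject wins each recipient group but Subject B wins overall — the comparison reverses. The statement-style subject's sends skew toward dormant, which has a lower base rate.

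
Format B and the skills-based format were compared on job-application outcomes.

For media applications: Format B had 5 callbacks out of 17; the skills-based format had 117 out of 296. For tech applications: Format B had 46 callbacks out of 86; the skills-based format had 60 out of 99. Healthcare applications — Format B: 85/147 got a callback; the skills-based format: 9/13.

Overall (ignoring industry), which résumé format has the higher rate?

Format B

Media: Format B 5/17 = 29.4%, the skills-based format 117/296 = 39.5% → the skills-based format
Tech: Format B 46/86 = 53.5%, the skills-based format 60/99 = 60.6% → the skills-based format
Healthcare: Format B 85/147 = 57.8%, the skills-based format 9/13 = 69.2% → the skills-based format
Overall: Format B 136/250 = 54.4%, the skills-based format 186/408 = 45.6% → Format B
(The skills-based format wins every industry group but Format B wins overall — the skills-based format's applications skew toward the low-rate media group.)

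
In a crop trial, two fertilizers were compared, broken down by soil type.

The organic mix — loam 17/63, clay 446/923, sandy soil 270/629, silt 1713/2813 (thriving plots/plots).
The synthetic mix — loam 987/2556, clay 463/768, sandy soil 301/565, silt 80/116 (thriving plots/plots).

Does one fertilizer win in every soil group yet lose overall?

Loam: the organic mix 17/63 = 27.0%, the synthetic mix 987/2556 = 38.6% → the synthetic mix
Clay: the organic mix 446/923 = 48.3%, the synthetic mix 463/768 = 60.3% → the synthetic mix
Sandy soil: the organic mix 270/629 = 42.9%, the synthetic mix 301/565 = 53.3% → the synthetic mix
Silt: the organic mix 1713/2813 = 60.9%, the synthetic mix 80/116 = 69.0% → the synthetic mix
Overall: the organic mix 2446/4428 = 55.2%, the synthetic mix 1831/4005 = 45.7% → the organic mix
The synthetic mix wins each soil group but the organic mix wins overall — the comparison reverses. The synthetic mix's plots skew toward loam, which has a lower base rate.

Yes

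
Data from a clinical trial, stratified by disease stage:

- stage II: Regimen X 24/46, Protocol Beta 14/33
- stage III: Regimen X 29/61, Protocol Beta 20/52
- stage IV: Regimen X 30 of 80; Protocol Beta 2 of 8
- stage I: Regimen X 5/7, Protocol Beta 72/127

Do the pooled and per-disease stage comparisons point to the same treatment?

No

Stage II: Regimen X 24/46 = 52.2%, Protocol Beta 14/33 = 42.4% → Regimen X
Stage III: Regimen X 29/61 = 47.5%, Protocol Beta 20/52 = 38.5% → Regimen X
Stage IV: Regimen X 30/80 = 37.5%, Protocol Beta 2/8 = 25.0% → Regimen X
Stage I: Regimen X 5/7 = 71.4%, Protocol Beta 72/127 = 56.7% → Regimen X
Overall: Regimen X 88/194 = 45.4%, Protocol Beta 108/220 = 49.1% → Protocol Beta
Regimen X wins each disease group but Protocol Beta wins overall — the comparison reverses. Regimen X's patients skew toward stage IV, which has a lower base rate.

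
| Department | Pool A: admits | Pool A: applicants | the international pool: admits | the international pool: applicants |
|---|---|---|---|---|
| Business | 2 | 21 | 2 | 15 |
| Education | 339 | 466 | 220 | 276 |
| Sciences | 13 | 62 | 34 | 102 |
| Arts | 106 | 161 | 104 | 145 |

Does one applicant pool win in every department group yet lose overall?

No

Business: Pool A 2/21 = 9.5%, the international pool 2/15 = 13.3% → the international pool
Education: Pool A 339/466 = 72.7%, the international pool 220/276 = 79.7% → the international pool
Sciences: Pool A 13/62 = 21.0%, the international pool 34/102 = 33.3% → the international pool
Arts: Pool A 106/161 = 65.8%, the international pool 104/145 = 71.7% → the international pool
Overall: Pool A 460/710 = 64.8%, the international pool 360/538 = 66.9% → the international pool
The international pool wins overall and in every department group — no reversal.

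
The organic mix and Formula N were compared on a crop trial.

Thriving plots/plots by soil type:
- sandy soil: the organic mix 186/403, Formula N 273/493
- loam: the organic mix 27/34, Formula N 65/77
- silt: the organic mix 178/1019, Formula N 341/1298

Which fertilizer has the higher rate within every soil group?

Sandy soil: the organic mix 186/403 = 46.2%, Formula N 273/493 = 55.4% → Formula N
Loam: the organic mix 27/34 = 79.4%, Formula N 65/77 = 84.4% → Formula N
Silt: the organic mix 178/1019 = 17.5%, Formula N 341/1298 = 26.3% → Formula N
Formula N has the higher rate in all 3 groups.

Formula N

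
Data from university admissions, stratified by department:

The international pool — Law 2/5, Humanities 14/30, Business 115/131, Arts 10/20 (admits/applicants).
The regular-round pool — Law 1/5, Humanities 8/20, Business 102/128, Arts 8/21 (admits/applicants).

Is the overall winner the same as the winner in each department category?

Law: the international pool 2/5 = 40.0%, the regular-round pool 1/5 = 20.0% → the international pool
Humanities: the international pool 14/30 = 46.7%, the regular-round pool 8/20 = 40.0% → the international pool
Business: the international pool 115/131 = 87.8%, the regular-round pool 102/128 = 79.7% → the international pool
Arts: the international pool 10/20 = 50.0%, the regular-round pool 8/21 = 38.1% → the international pool
Overall: the international pool 141/186 = 75.8%, the regular-round pool 119/174 = 68.4% → the international pool
The international pool wins overall and in every department group — no reversal.

Yes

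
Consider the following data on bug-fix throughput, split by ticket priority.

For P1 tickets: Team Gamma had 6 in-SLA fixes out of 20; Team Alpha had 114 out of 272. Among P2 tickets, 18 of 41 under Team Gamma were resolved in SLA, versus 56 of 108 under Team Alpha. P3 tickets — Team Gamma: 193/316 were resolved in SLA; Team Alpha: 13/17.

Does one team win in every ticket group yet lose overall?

Yes

P1: Team Gamma 6/20 = 30.0%, Team Alpha 114/272 = 41.9% → Team Alpha
P2: Team Gamma 18/41 = 43.9%, Team Alpha 56/108 = 51.9% → Team Alpha
P3: Team Gamma 193/316 = 61.1%, Team Alpha 13/17 = 76.5% → Team Alpha
Overall: Team Gamma 217/377 = 57.6%, Team Alpha 183/397 = 46.1% → Team Gamma
Team Alpha wins each ticket group but Team Gamma wins overall — the comparison reverses. Team Alpha's tickets skew toward P1, which has a lower base rate.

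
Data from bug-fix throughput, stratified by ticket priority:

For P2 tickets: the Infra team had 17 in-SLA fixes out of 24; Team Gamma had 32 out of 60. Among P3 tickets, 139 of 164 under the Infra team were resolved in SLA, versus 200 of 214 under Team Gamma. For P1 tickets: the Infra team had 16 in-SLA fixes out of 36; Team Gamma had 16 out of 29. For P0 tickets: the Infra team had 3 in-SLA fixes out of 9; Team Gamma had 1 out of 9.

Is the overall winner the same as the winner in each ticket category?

No

P2: the Infra team 17/24 = 70.8%, Team Gamma 32/60 = 53.3% → the Infra team
P3: the Infra team 139/164 = 84.8%, Team Gamma 200/214 = 93.5% → Team Gamma
P1: the Infra team 16/36 = 44.4%, Team Gamma 16/29 = 55.2% → Team Gamma
P0: the Infra team 3/9 = 33.3%, Team Gamma 1/9 = 11.1% → the Infra team
Overall: the Infra team 175/233 = 75.1%, Team Gamma 249/312 = 79.8% → Team Gamma
Neither sweeps: the Infra team wins 2 of 4 groups, Team Gamma wins 2. Team Gamma wins overall but not every group — no Simpson reversal.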